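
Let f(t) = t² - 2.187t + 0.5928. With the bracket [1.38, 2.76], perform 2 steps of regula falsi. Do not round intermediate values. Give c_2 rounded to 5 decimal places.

1.78046

f(1.380000) = -0.520860, f(2.760000) = 2.174280
step 1: c = 1.646697, f(c) = -0.296915 < 0 → new bracket [1.646697, 2.760000]
step 2: c = 1.780461, f(c) = -0.131027 < 0 → new bracket [1.780461, 2.760000]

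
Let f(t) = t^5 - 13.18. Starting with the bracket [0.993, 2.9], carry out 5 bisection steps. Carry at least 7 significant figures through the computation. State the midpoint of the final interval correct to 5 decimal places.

f(0.993000) = -12.214513, f(2.900000) = 191.931490 (opposite signs)
step 1: m = 1.946500, f(m) = 14.762936 > 0 → root in [0.993000, 1.946500]
step 2: m = 1.469750, f(m) = -6.321686 < 0 → root in [1.469750, 1.946500]
step 3: m = 1.708125, f(m) = 1.361133 > 0 → root in [1.469750, 1.708125]
step 4: m = 1.588937, f(m) = -3.051758 < 0 → root in [1.588937, 1.708125]
step 5: m = 1.648531, f(m) = -1.004525 < 0 → root in [1.648531, 1.708125]
Midpoint of [1.648531, 1.708125] = 1.678328

1.67833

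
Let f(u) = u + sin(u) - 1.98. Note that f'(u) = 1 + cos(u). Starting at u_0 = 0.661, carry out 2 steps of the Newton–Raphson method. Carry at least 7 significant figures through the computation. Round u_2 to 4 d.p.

1.0919

u_0 = 0.661000: f = -0.705093, f' = 1.789379 → u_1 = 0.661000 - (-0.705093)/(1.789379) = 1.055044
u_1 = 1.055044: f = -0.055034, f' = 1.493190 → u_2 = 1.055044 - (-0.055034)/(1.493190) = 1.091901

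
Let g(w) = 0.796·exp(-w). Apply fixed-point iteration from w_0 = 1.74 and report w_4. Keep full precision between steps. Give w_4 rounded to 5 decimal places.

0.53444

w_1 = g(1.740000) = 0.139714
w_2 = g(0.139714) = 0.692207
w_3 = g(0.692207) = 0.398374
w_4 = g(0.398374) = 0.534443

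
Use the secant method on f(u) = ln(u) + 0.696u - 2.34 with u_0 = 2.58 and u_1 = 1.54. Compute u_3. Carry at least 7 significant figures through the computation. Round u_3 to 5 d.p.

f(u_0) = 0.403469, f(u_1) = -0.836378
u_2 = 1.540000 - (-0.836378)·(1.540000 - 2.580000)/(-0.836378 - (0.403469)) = 2.241565; f(u_2) = 0.027303
u_3 = 2.241565 - (0.027303)·(2.241565 - 1.540000)/(0.027303 - (-0.836378)) = 2.219386; f(u_3) = 0.001924

2.21939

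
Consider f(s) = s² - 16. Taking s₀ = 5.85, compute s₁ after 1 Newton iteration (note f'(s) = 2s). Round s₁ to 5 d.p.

4.29252

s_0 = 5.850000: f = 18.222500, f' = 11.700000 → s_1 = 5.850000 - (18.222500)/(11.700000) = 4.292521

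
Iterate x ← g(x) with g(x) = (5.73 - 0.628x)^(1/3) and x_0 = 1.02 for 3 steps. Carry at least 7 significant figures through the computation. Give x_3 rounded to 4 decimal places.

1.6729

x_1 = g(1.020000) = 1.720112
x_2 = g(1.720112) = 1.669080
x_3 = g(1.669080) = 1.672906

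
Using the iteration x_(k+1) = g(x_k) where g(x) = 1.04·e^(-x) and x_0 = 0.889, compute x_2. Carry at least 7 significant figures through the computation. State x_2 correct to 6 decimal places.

0.678217

x_1 = g(0.889000) = 0.427509
x_2 = g(0.427509) = 0.678217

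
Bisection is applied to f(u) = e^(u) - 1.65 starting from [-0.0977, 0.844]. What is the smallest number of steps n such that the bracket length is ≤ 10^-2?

Initial width b − a = 0.844 − -0.0977 = 0.941700.
After n steps the width is (b−a)/2^n; need (b−a)/2^n ≤ 10^-2.
So n ≥ log₂(0.941700/10^-2) = log₂(94.1700) ≈ 6.5572.
Hence n = 7.

7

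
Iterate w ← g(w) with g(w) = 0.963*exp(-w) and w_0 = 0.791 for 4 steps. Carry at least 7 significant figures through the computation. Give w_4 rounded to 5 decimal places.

0.57433

w_1 = g(0.791000) = 0.436616
w_2 = g(0.436616) = 0.622310
w_3 = g(0.622310) = 0.516845
w_4 = g(0.516845) = 0.574332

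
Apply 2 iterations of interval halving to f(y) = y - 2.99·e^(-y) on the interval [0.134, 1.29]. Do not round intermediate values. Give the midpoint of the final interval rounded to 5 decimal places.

f(0.134000) = -2.481024, f(1.290000) = 0.466940 (opposite signs)
step 1: m = 0.712000, f(m) = -0.755079 < 0 → root in [0.712000, 1.290000]
step 2: m = 1.001000, f(m) = -0.097860 < 0 → root in [1.001000, 1.290000]
Midpoint of [1.001000, 1.290000] = 1.145500

1.14550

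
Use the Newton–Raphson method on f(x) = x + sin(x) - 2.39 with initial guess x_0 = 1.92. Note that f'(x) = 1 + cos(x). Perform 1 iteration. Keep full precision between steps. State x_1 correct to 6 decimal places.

1.206091

x_0 = 1.920000: f = 0.469645, f' = 0.657850 → x_1 = 1.920000 - (0.469645)/(0.657850) = 1.206091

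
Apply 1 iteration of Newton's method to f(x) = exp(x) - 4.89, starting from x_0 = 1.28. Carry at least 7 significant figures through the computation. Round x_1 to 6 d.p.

f'(x) = exp(x)
x_0 = 1.280000: f = -1.293360, f' = 3.596640 → x_1 = 1.280000 - (-1.293360)/(3.596640) = 1.639602

1.639602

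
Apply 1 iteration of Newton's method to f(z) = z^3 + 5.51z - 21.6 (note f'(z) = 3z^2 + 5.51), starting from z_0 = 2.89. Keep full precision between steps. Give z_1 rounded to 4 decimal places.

Newton update: z ← z − f(z)/f'(z).
z_0 = 2.890000: f = 18.461469, f' = 30.566300 → z_1 = 2.890000 - (18.461469)/(30.566300) = 2.286019

2.2860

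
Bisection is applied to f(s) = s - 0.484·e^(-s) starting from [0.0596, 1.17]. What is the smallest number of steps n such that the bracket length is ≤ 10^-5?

Initial width b − a = 1.17 − 0.0596 = 1.110400.
After n steps the width is (b−a)/2^n; need (b−a)/2^n ≤ 10^-5.
So n ≥ log₂(1.110400/10^-5) = log₂(111040.0000) ≈ 16.7607.
Hence n = 17.

17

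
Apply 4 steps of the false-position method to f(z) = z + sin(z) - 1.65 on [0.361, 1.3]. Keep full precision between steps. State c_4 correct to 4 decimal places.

False-position update: c = (a·f(b) − b·f(a))/(f(b) − f(a)); replace the endpoint whose sign matches f(c).
f(0.361000) = -0.935790, f(1.300000) = 0.613558
step 1: c = 0.928146, f(c) = 0.078656 > 0 → new bracket [0.361000, 0.928146]
step 2: c = 0.884172, f(c) = 0.007562 > 0 → new bracket [0.361000, 0.884172]
step 3: c = 0.879978, f(c) = 0.000703 > 0 → new bracket [0.361000, 0.879978]
step 4: c = 0.879588, f(c) = 0.000065 > 0 → new bracket [0.361000, 0.879588]

0.8796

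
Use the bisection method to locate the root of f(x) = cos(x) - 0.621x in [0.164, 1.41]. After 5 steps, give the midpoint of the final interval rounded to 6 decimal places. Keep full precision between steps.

f(0.164000) = 0.884738, f(1.410000) = -0.715506 (opposite signs)
step 1: m = 0.787000, f(m) = 0.217246 > 0 → root in [0.787000, 1.410000]
step 2: m = 1.098500, f(m) = -0.227236 < 0 → root in [0.787000, 1.098500]
step 3: m = 0.942750, f(m) = 0.002117 > 0 → root in [0.942750, 1.098500]
step 4: m = 1.020625, f(m) = -0.110975 < 0 → root in [0.942750, 1.020625]
step 5: m = 0.981687, f(m) = -0.054008 < 0 → root in [0.942750, 0.981687]
Midpoint of [0.942750, 0.981687] = 0.962219

0.962219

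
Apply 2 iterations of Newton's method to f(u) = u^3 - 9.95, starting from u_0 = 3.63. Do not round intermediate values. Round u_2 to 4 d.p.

f'(u) = 3u^2
u_0 = 3.630000: f = 37.882147, f' = 39.530700 → u_1 = 3.630000 - (37.882147)/(39.530700) = 2.671703
u_1 = 2.671703: f = 9.120610, f' = 21.413992 → u_2 = 2.671703 - (9.120610)/(21.413992) = 2.245785

2.2458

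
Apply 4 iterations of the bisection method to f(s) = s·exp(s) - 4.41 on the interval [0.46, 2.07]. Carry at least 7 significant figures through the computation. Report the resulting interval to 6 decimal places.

[1.164375, 1.265000]

f(0.460000) = -3.681326, f(2.070000) = 11.994384 (opposite signs)
step 1: m = 1.265000, f(m) = 0.072012 > 0 → root in [0.460000, 1.265000]
step 2: m = 0.862500, f(m) = -2.366672 < 0 → root in [0.862500, 1.265000]
step 3: m = 1.063750, f(m) = -1.328087 < 0 → root in [1.063750, 1.265000]
step 4: m = 1.164375, f(m) = -0.679436 < 0 → root in [1.164375, 1.265000]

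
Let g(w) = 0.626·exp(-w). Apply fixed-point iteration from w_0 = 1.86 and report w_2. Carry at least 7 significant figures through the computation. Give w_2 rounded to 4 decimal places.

0.5679

w_1 = g(1.860000) = 0.097451
w_2 = g(0.097451) = 0.567874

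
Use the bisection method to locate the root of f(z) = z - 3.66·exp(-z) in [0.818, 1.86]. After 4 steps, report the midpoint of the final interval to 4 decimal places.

1.1762

f(0.818000) = -0.797207, f(1.860000) = 1.290238 (opposite signs)
step 1: m = 1.339000, f(m) = 0.379686 > 0 → root in [0.818000, 1.339000]
step 2: m = 1.078500, f(m) = -0.166285 < 0 → root in [1.078500, 1.339000]
step 3: m = 1.208750, f(m) = 0.115983 > 0 → root in [1.078500, 1.208750]
step 4: m = 1.143625, f(m) = -0.022677 < 0 → root in [1.143625, 1.208750]
Midpoint of [1.143625, 1.208750] = 1.176188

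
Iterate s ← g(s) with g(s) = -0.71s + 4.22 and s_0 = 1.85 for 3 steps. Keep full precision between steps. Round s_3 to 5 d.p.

2.68897

s_1 = g(1.850000) = 2.906500
s_2 = g(2.906500) = 2.156385
s_3 = g(2.156385) = 2.688967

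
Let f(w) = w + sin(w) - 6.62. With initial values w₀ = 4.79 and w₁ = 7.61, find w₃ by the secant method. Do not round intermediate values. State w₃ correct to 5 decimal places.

6.45143

f(w_0) = -2.826990, f(w_1) = 1.960384
w_2 = 7.610000 - (1.960384)·(7.610000 - 4.790000)/(1.960384 - (-2.826990)) = 6.455237; f(w_2) = 0.006441
w_3 = 6.455237 - (0.006441)·(6.455237 - 7.610000)/(0.006441 - (1.960384)) = 6.451430; f(w_3) = -0.001117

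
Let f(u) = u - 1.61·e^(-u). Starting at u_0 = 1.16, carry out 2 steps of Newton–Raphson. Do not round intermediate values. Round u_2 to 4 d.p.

0.7558

f'(u) = 1 + 1.61·e^(-u)
u_0 = 1.160000: f = 0.655287, f' = 1.504713 → u_1 = 1.160000 - (0.655287)/(1.504713) = 0.724510
u_1 = 0.724510: f = -0.055635, f' = 1.780145 → u_2 = 0.724510 - (-0.055635)/(1.780145) = 0.755763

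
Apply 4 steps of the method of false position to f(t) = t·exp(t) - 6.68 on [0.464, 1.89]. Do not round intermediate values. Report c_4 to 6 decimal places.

f(0.464000) = -5.942044, f(1.890000) = 5.830607
step 1: c = 1.183749, f(c) = -2.813168 < 0 → new bracket [1.183749, 1.890000]
step 2: c = 1.413603, f(c) = -0.869050 < 0 → new bracket [1.413603, 1.890000]
step 3: c = 1.475399, f(c) = -0.228407 < 0 → new bracket [1.475399, 1.890000]
step 4: c = 1.491028, f(c) = -0.057362 < 0 → new bracket [1.491028, 1.890000]

1.491028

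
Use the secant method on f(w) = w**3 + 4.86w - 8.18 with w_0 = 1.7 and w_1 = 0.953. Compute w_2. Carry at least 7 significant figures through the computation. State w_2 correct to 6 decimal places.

1.214025

f(w_0) = 4.995000, f(w_1) = -2.682897
w_2 = 0.953000 - (-2.682897)·(0.953000 - 1.700000)/(-2.682897 - (4.995000)) = 1.214025; f(w_2) = -0.490539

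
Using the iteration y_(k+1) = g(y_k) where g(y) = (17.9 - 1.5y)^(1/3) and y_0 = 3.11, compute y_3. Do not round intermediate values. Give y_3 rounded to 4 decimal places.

2.4247

y_1 = g(3.110000) = 2.365418
y_2 = g(2.365418) = 2.430167
y_3 = g(2.430167) = 2.424673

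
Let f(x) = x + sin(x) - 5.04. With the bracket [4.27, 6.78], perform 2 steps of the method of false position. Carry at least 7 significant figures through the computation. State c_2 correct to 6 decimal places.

False-position update: c = (a·f(b) − b·f(a))/(f(b) − f(a)); replace the endpoint whose sign matches f(c).
f(4.270000) = -1.673732, f(6.780000) = 2.216628
step 1: c = 5.349866, f(c) = -0.493734 < 0 → new bracket [5.349866, 6.780000]
step 2: c = 5.610387, f(c) = -0.052790 < 0 → new bracket [5.610387, 6.780000]

5.610387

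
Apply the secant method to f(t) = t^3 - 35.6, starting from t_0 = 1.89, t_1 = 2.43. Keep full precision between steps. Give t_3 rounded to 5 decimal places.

3.11536

f(t_0) = -28.848731, f(t_1) = -21.251093
t_2 = 2.430000 - (-21.251093)·(2.430000 - 1.890000)/(-21.251093 - (-28.848731)) = 3.940416; f(t_2) = 25.582336
t_3 = 3.940416 - (25.582336)·(3.940416 - 2.430000)/(25.582336 - (-21.251093)) = 3.115365; f(t_3) = -5.363836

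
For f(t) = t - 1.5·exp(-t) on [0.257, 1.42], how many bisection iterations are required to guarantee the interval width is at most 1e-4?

Initial width b − a = 1.42 − 0.257 = 1.163000.
After n steps the width is (b−a)/2^n; need (b−a)/2^n ≤ 1e-4.
So n ≥ log₂(1.163000/1e-4) = log₂(11630.0000) ≈ 13.5056.
Hence n = 14.

14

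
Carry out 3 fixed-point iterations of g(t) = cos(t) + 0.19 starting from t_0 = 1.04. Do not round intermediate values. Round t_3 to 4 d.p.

0.7658

t_1 = g(1.040000) = 0.696220
t_2 = g(0.696220) = 0.957272
t_3 = g(0.957272) = 0.765753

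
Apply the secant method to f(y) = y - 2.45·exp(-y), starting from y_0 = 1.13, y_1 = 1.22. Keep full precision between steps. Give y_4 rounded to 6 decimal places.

Secant update: y_(k+1) = y_k − f(y_k)·(y_k − y_(k-1))/(f(y_k) − f(y_(k-1))).
f(y_0) = 0.338569, f(y_1) = 0.496686
y_2 = 1.220000 - (0.496686)·(1.220000 - 1.130000)/(0.496686 - (0.338569)) = 0.937288; f(y_2) = -0.022349
y_3 = 0.937288 - (-0.022349)·(0.937288 - 1.220000)/(-0.022349 - (0.496686)) = 0.949461; f(y_3) = 0.001435
y_4 = 0.949461 - (0.001435)·(0.949461 - 0.937288)/(0.001435 - (-0.022349)) = 0.948727; f(y_4) = 0.000004

0.948727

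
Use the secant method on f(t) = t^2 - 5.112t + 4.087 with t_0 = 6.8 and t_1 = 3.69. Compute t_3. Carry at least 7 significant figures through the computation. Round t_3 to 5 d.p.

f(t_0) = 15.565400, f(t_1) = -1.160180
t_2 = 3.690000 - (-1.160180)·(3.690000 - 6.800000)/(-1.160180 - (15.565400)) = 3.905727; f(t_2) = -0.624373
t_3 = 3.905727 - (-0.624373)·(3.905727 - 3.690000)/(-0.624373 - (-1.160180)) = 4.157113; f(t_3) = 0.117425

4.15711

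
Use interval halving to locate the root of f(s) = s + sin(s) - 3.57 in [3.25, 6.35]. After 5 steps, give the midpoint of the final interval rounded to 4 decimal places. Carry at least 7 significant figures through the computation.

4.5578

f(3.250000) = -0.428195, f(6.350000) = 2.846765 (opposite signs)
step 1: m = 4.800000, f(m) = 0.233835 > 0 → root in [3.250000, 4.800000]
step 2: m = 4.025000, f(m) = -0.317905 < 0 → root in [4.025000, 4.800000]
step 3: m = 4.412500, f(m) = -0.112869 < 0 → root in [4.412500, 4.800000]
step 4: m = 4.606250, f(m) = 0.041877 > 0 → root in [4.412500, 4.606250]
step 5: m = 4.509375, f(m) = -0.040088 < 0 → root in [4.509375, 4.606250]
Midpoint of [4.509375, 4.606250] = 4.557812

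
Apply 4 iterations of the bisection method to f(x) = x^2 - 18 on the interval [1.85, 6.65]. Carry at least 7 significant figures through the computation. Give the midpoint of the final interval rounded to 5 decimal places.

4.10000

f(1.850000) = -14.577500, f(6.650000) = 26.222500 (opposite signs)
step 1: m = 4.250000, f(m) = 0.062500 > 0 → root in [1.850000, 4.250000]
step 2: m = 3.050000, f(m) = -8.697500 < 0 → root in [3.050000, 4.250000]
step 3: m = 3.650000, f(m) = -4.677500 < 0 → root in [3.650000, 4.250000]
step 4: m = 3.950000, f(m) = -2.397500 < 0 → root in [3.950000, 4.250000]
Midpoint of [3.950000, 4.250000] = 4.100000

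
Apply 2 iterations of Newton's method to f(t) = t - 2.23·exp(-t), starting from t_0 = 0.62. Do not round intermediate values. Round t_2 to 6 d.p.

f'(t) = 1 + 2.23·exp(-t)
t_0 = 0.620000: f = -0.579616, f' = 2.199616 → t_1 = 0.620000 - (-0.579616)/(2.199616) = 0.883508
t_1 = 0.883508: f = -0.038219, f' = 1.921727 → t_2 = 0.883508 - (-0.038219)/(1.921727) = 0.903396

0.903396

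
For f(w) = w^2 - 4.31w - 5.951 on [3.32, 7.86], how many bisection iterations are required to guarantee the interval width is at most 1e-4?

16

Initial width b − a = 7.86 − 3.32 = 4.540000.
After n steps the width is (b−a)/2^n; need (b−a)/2^n ≤ 1e-4.
So n ≥ log₂(4.540000/1e-4) = log₂(45400.0000) ≈ 15.4704.
Hence n = 16.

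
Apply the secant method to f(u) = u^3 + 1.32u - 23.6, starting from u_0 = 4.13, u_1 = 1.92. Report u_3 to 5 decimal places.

f(u_0) = 52.296597, f(u_1) = -13.987712
u_2 = 1.920000 - (-13.987712)·(1.920000 - 4.130000)/(-13.987712 - (52.296597)) = 2.386367; f(u_2) = -6.860230
u_3 = 2.386367 - (-6.860230)·(2.386367 - 1.920000)/(-6.860230 - (-13.987712)) = 2.835248; f(u_3) = 2.934040

2.83525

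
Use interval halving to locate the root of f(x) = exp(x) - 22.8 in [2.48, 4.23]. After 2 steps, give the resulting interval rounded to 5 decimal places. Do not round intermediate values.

f(2.480000) = -10.858736, f(4.230000) = 45.917232 (opposite signs)
step 1: m = 3.355000, f(m) = 5.845604 > 0 → root in [2.480000, 3.355000]
step 2: m = 2.917500, f(m) = -4.305008 < 0 → root in [2.917500, 3.355000]

[2.91750, 3.35500]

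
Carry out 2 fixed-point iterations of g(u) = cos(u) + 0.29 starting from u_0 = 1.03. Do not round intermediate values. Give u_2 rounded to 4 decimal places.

0.9832

u_1 = g(1.030000) = 0.804819
u_2 = g(0.804819) = 0.983242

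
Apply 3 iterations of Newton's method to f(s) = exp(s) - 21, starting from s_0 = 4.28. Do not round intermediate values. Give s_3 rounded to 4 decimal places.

3.0511

f'(s) = exp(s)
s_0 = 4.280000: f = 51.240440, f' = 72.240440 → s_1 = 4.280000 - (51.240440)/(72.240440) = 3.570696
s_1 = 3.570696: f = 14.541318, f' = 35.541318 → s_2 = 3.570696 - (14.541318)/(35.541318) = 3.161558
s_2 = 3.161558: f = 2.607336, f' = 23.607336 → s_3 = 3.161558 - (2.607336)/(23.607336) = 3.051112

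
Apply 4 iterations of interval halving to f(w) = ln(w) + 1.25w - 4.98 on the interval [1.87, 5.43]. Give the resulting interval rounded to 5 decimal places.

[2.98250, 3.20500]

f(1.870000) = -2.016562, f(5.430000) = 3.499439 (opposite signs)
step 1: m = 3.650000, f(m) = 0.877227 > 0 → root in [1.870000, 3.650000]
step 2: m = 2.760000, f(m) = -0.514769 < 0 → root in [2.760000, 3.650000]
step 3: m = 3.205000, f(m) = 0.190962 > 0 → root in [2.760000, 3.205000]
step 4: m = 2.982500, f(m) = -0.159113 < 0 → root in [2.982500, 3.205000]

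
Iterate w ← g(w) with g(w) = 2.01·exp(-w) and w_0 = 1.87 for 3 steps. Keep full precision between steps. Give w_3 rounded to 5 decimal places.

w_1 = g(1.870000) = 0.309789
w_2 = g(0.309789) = 1.474540
w_3 = g(1.474540) = 0.460057

0.46006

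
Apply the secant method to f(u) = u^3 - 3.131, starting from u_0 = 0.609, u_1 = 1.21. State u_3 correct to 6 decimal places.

1.416274

Secant update: u_(k+1) = u_k − f(u_k)·(u_k − u_(k-1))/(f(u_k) − f(u_(k-1))).
f(u_0) = -2.905133, f(u_1) = -1.359439
u_2 = 1.210000 - (-1.359439)·(1.210000 - 0.609000)/(-1.359439 - (-2.905133)) = 1.738580; f(u_2) = 2.124135
u_3 = 1.738580 - (2.124135)·(1.738580 - 1.210000)/(2.124135 - (-1.359439)) = 1.416274; f(u_3) = -0.290190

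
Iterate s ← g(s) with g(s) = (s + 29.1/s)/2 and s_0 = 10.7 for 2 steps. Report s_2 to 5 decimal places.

5.52337

s_1 = g(10.700000) = 6.709813
s_2 = g(6.709813) = 5.523372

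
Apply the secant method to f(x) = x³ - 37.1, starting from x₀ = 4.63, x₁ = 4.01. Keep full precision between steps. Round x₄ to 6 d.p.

f(x_0) = 62.152847, f(x_1) = 27.381201
x_2 = 4.010000 - (27.381201)·(4.010000 - 4.630000)/(27.381201 - (62.152847)) = 3.521776; f(x_2) = 6.580265
x_3 = 3.521776 - (6.580265)·(3.521776 - 4.010000)/(6.580265 - (27.381201)) = 3.367329; f(x_3) = 1.081830
x_4 = 3.367329 - (1.081830)·(3.367329 - 3.521776)/(1.081830 - (6.580265)) = 3.336941; f(x_4) = 0.057437

3.336941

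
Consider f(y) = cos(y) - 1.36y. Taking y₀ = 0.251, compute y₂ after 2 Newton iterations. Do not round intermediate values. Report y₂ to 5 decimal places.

Newton update: y ← y − f(y)/f'(y).
f'(y) = -sin(y) - 1.36
y_0 = 0.251000: f = 0.627305, f' = -1.608373 → y_1 = 0.251000 - (0.627305)/(-1.608373) = 0.641024
y_1 = 0.641024: f = -0.070310, f' = -1.958017 → y_2 = 0.641024 - (-0.070310)/(-1.958017) = 0.605116

0.60512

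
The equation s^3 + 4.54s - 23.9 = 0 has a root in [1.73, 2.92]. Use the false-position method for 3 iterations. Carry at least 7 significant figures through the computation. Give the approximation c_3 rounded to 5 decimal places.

2.35860

False-position update: c = (a·f(b) − b·f(a))/(f(b) − f(a)); replace the endpoint whose sign matches f(c).
f(1.730000) = -10.868083, f(2.920000) = 14.253888
step 1: c = 2.244809, f(c) = -2.396597 < 0 → new bracket [2.244809, 2.920000]
step 2: c = 2.341993, f(c) = -0.421680 < 0 → new bracket [2.341993, 2.920000]
step 3: c = 2.358601, f(c) = -0.071053 < 0 → new bracket [2.358601, 2.920000]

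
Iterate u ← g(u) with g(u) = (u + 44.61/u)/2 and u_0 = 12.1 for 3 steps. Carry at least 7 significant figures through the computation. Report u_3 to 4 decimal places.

u_1 = g(12.100000) = 7.893388
u_2 = g(7.893388) = 6.772477
u_3 = g(6.772477) = 6.679716

6.6797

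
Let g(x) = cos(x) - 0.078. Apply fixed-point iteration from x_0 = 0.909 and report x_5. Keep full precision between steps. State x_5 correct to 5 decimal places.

x_1 = g(0.909000) = 0.536535
x_2 = g(0.536535) = 0.781485
x_3 = g(0.781485) = 0.631868
x_4 = g(0.631868) = 0.728925
x_5 = g(0.728925) = 0.667891

0.66789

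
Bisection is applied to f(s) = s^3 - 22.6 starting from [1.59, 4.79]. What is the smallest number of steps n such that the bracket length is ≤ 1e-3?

Initial width b − a = 4.79 − 1.59 = 3.200000.
After n steps the width is (b−a)/2^n; need (b−a)/2^n ≤ 1e-3.
So n ≥ log₂(3.200000/1e-3) = log₂(3200.0000) ≈ 11.6439.
Hence n = 12.

12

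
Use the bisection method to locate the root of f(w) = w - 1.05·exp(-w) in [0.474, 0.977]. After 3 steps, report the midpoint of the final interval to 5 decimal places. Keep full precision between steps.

f(0.474000) = -0.179633, f(0.977000) = 0.581739 (opposite signs)
step 1: m = 0.725500, f(m) = 0.217213 > 0 → root in [0.474000, 0.725500]
step 2: m = 0.599750, f(m) = 0.023354 > 0 → root in [0.474000, 0.599750]
step 3: m = 0.536875, f(m) = -0.076926 < 0 → root in [0.536875, 0.599750]
Midpoint of [0.536875, 0.599750] = 0.568312

0.56831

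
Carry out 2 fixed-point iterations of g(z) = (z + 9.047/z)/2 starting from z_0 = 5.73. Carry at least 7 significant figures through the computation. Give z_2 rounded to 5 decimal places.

z_1 = g(5.730000) = 3.654442
z_2 = g(3.654442) = 3.065030

3.06503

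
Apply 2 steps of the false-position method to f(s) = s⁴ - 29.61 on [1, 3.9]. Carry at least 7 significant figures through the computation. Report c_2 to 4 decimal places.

1.6520

f(1.000000) = -28.610000, f(3.900000) = 201.734100
step 1: c = 1.360196, f(c) = -26.187008 < 0 → new bracket [1.360196, 3.900000]
step 2: c = 1.652007, f(c) = -22.161868 < 0 → new bracket [1.652007, 3.900000]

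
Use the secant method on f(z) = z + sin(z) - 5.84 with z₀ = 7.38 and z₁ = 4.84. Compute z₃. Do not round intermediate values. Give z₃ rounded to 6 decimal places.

6.077612

f(z_0) = 2.429758, f(z_1) = -1.991869
z_2 = 4.840000 - (-1.991869)·(4.840000 - 7.380000)/(-1.991869 - (2.429758)) = 5.984227; f(z_2) = -0.150297
z_3 = 5.984227 - (-0.150297)·(5.984227 - 4.840000)/(-0.150297 - (-1.991869)) = 6.077612; f(z_3) = 0.033483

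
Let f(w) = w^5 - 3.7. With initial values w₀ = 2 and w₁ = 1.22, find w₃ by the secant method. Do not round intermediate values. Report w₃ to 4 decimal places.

1.3062

Secant update: w_(k+1) = w_k − f(w_k)·(w_k − w_(k-1))/(f(w_k) − f(w_(k-1))).
f(w_0) = 28.300000, f(w_1) = -0.997292
w_2 = 1.220000 - (-0.997292)·(1.220000 - 2.000000)/(-0.997292 - (28.300000)) = 1.246552; f(w_2) = -0.690106
w_3 = 1.246552 - (-0.690106)·(1.246552 - 1.220000)/(-0.690106 - (-0.997292)) = 1.306201; f(w_3) = 0.102328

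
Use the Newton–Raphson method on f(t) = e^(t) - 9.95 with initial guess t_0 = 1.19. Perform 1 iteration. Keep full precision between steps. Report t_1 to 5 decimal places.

3.21700

f'(t) = e^(t)
t_0 = 1.190000: f = -6.662919, f' = 3.287081 → t_1 = 1.190000 - (-6.662919)/(3.287081) = 3.217002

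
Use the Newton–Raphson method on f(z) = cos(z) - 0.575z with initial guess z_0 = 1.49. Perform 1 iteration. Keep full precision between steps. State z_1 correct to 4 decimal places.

Newton update: z ← z − f(z)/f'(z).
f'(z) = -sin(z) - 0.575
z_0 = 1.490000: f = -0.776042, f' = -1.571738 → z_1 = 1.490000 - (-0.776042)/(-1.571738) = 0.996253

0.9963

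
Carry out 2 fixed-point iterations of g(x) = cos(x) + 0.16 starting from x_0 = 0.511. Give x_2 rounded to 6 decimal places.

x_1 = g(0.511000) = 1.032256
x_2 = g(1.032256) = 0.672884

0.672884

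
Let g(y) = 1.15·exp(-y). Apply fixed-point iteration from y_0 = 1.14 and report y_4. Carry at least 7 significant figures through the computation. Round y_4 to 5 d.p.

y_1 = g(1.140000) = 0.367792
y_2 = g(0.367792) = 0.796100
y_3 = g(0.796100) = 0.518747
y_4 = g(0.518747) = 0.684556

0.68456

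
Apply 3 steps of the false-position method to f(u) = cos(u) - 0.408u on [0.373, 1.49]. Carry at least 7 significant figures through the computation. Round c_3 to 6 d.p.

f(0.373000) = 0.779054, f(1.490000) = -0.527212
step 1: c = 1.039177, f(c) = 0.082946 > 0 → new bracket [1.039177, 1.490000]
step 2: c = 1.100462, f(c) = 0.004195 > 0 → new bracket [1.100462, 1.490000]
step 3: c = 1.103538, f(c) = 0.000197 > 0 → new bracket [1.103538, 1.490000]

1.103538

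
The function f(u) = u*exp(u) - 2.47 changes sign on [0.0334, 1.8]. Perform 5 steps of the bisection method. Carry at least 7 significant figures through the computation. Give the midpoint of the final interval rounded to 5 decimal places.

0.94430

f(0.033400) = -2.435466, f(1.800000) = 8.419365 (opposite signs)
step 1: m = 0.916700, f(m) = -0.177312 < 0 → root in [0.916700, 1.800000]
step 2: m = 1.358350, f(m) = 2.813669 > 0 → root in [0.916700, 1.358350]
step 3: m = 1.137525, f(m) = 1.077985 > 0 → root in [0.916700, 1.137525]
step 4: m = 1.027113, f(m) = 0.398714 > 0 → root in [0.916700, 1.027113]
step 5: m = 0.971906, f(m) = 0.098727 > 0 → root in [0.916700, 0.971906]
Midpoint of [0.916700, 0.971906] = 0.944303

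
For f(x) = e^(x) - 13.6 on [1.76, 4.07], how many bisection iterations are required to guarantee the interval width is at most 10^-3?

12

Initial width b − a = 4.07 − 1.76 = 2.310000.
After n steps the width is (b−a)/2^n; need (b−a)/2^n ≤ 10^-3.
So n ≥ log₂(2.310000/10^-3) = log₂(2310.0000) ≈ 11.1737.
Hence n = 12.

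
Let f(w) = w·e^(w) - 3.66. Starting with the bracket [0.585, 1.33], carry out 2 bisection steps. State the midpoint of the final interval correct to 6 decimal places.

1.236875

f(0.585000) = -2.609930, f(1.330000) = 1.368788 (opposite signs)
step 1: m = 0.957500, f(m) = -1.165545 < 0 → root in [0.957500, 1.330000]
step 2: m = 1.143750, f(m) = -0.070323 < 0 → root in [1.143750, 1.330000]
Midpoint of [1.143750, 1.330000] = 1.236875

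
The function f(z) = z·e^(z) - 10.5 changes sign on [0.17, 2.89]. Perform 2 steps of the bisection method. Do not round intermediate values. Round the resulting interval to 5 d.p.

f(0.170000) = -10.298498, f(2.890000) = 41.500665 (opposite signs)
step 1: m = 1.530000, f(m) = -3.434189 < 0 → root in [1.530000, 2.890000]
step 2: m = 2.210000, f(m) = 9.645733 > 0 → root in [1.530000, 2.210000]

[1.53000, 2.21000]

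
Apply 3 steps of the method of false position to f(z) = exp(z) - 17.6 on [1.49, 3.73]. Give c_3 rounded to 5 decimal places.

f(1.490000) = -13.162904, f(3.730000) = 24.079108
step 1: c = 2.281711, f(c) = -7.806579 < 0 → new bracket [2.281711, 3.730000]
step 2: c = 2.636296, f(c) = -3.638609 < 0 → new bracket [2.636296, 3.730000]
step 3: c = 2.779870, f(c) = -1.483068 < 0 → new bracket [2.779870, 3.730000]

2.77987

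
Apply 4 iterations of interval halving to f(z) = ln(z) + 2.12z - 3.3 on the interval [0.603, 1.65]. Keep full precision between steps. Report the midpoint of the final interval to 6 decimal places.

1.420969

f(0.603000) = -2.527478, f(1.650000) = 0.698775 (opposite signs)
step 1: m = 1.126500, f(m) = -0.792705 < 0 → root in [1.126500, 1.650000]
step 2: m = 1.388250, f(m) = -0.028866 < 0 → root in [1.388250, 1.650000]
step 3: m = 1.519125, f(m) = 0.338680 > 0 → root in [1.388250, 1.519125]
step 4: m = 1.453688, f(m) = 0.155921 > 0 → root in [1.388250, 1.453688]
Midpoint of [1.388250, 1.453688] = 1.420969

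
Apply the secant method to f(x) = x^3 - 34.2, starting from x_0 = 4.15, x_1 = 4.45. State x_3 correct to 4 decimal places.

Secant update: x_(k+1) = x_k − f(x_k)·(x_k − x_(k-1))/(f(x_k) − f(x_(k-1))).
f(x_0) = 37.273375, f(x_1) = 53.921125
x_2 = 4.450000 - (53.921125)·(4.450000 - 4.150000)/(53.921125 - (37.273375)) = 3.478317; f(x_2) = 7.883072
x_3 = 3.478317 - (7.883072)·(3.478317 - 4.450000)/(7.883072 - (53.921125)) = 3.311936; f(x_3) = 2.128364

3.3119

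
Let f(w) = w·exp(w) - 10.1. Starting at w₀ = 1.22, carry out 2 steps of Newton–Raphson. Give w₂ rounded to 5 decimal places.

f'(w) = (w + 1)·exp(w)
w_0 = 1.220000: f = -5.967631, f' = 7.519557 → w_1 = 1.220000 - (-5.967631)/(7.519557) = 2.013615
w_1 = 2.013615: f = 4.982667, f' = 22.573011 → w_2 = 2.013615 - (4.982667)/(22.573011) = 1.792879

1.79288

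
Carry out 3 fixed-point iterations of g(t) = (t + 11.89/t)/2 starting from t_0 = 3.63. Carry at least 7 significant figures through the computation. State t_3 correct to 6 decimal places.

t_1 = g(3.630000) = 3.452741
t_2 = g(3.452741) = 3.448191
t_3 = g(3.448191) = 3.448188

3.448188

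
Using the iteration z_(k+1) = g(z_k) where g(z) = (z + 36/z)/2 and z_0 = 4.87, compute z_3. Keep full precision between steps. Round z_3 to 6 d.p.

z_1 = g(4.870000) = 6.131099
z_2 = g(6.131099) = 6.001402
z_3 = g(6.001402) = 6.000000

6.000000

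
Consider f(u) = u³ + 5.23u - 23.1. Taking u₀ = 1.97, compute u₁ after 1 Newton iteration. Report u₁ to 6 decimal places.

2.275317

Newton update: u ← u − f(u)/f'(u).
f'(u) = 3u² + 5.23
u_0 = 1.970000: f = -5.151527, f' = 16.872700 → u_1 = 1.970000 - (-5.151527)/(16.872700) = 2.275317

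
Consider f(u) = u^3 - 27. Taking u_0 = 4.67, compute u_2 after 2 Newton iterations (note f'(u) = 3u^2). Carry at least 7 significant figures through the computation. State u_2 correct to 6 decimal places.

3.074568

u_0 = 4.670000: f = 74.847563, f' = 65.426700 → u_1 = 4.670000 - (74.847563)/(65.426700) = 3.526009
u_1 = 3.526009: f = 16.837947, f' = 37.298216 → u_2 = 3.526009 - (16.837947)/(37.298216) = 3.074568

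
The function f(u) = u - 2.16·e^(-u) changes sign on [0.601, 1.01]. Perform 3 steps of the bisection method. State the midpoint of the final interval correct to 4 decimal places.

f(0.601000) = -0.583248, f(1.010000) = 0.223287 (opposite signs)
step 1: m = 0.805500, f(m) = -0.159727 < 0 → root in [0.805500, 1.010000]
step 2: m = 0.907750, f(m) = 0.036339 > 0 → root in [0.805500, 0.907750]
step 3: m = 0.856625, f(m) = -0.060495 < 0 → root in [0.856625, 0.907750]
Midpoint of [0.856625, 0.907750] = 0.882188

0.8822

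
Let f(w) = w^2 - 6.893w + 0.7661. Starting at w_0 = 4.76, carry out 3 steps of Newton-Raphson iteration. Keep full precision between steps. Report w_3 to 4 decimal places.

6.7885

f'(w) = 2w - 6.893
w_0 = 4.760000: f = -9.386980, f' = 2.627000 → w_1 = 4.760000 - (-9.386980)/(2.627000) = 8.333270
w_1 = 8.333270: f = 12.768258, f' = 9.773540 → w_2 = 8.333270 - (12.768258)/(9.773540) = 7.026859
w_2 = 7.026859: f = 1.706709, f' = 7.160718 → w_3 = 7.026859 - (1.706709)/(7.160718) = 6.788516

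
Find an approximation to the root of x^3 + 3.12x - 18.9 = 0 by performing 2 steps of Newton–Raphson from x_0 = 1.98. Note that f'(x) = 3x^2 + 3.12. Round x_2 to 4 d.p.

x_0 = 1.980000: f = -4.960008, f' = 14.881200 → x_1 = 1.980000 - (-4.960008)/(14.881200) = 2.313307
x_1 = 2.313307: f = 0.696924, f' = 19.174168 → x_2 = 2.313307 - (0.696924)/(19.174168) = 2.276960

2.2770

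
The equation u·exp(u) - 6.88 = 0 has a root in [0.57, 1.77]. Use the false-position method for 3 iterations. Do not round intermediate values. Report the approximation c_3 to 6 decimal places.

1.508255

f(0.570000) = -5.872088, f(1.770000) = 3.511410
step 1: c = 1.320947, f(c) = -1.930458 < 0 → new bracket [1.320947, 1.770000]
step 2: c = 1.480245, f(c) = -0.375776 < 0 → new bracket [1.480245, 1.770000]
step 3: c = 1.508255, f(c) = -0.064436 < 0 → new bracket [1.508255, 1.770000]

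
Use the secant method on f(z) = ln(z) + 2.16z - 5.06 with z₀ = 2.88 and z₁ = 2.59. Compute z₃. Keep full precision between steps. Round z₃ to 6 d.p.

2.017994

Secant update: z_(k+1) = z_k − f(z_k)·(z_k − z_(k-1))/(f(z_k) − f(z_(k-1))).
f(z_0) = 2.218590, f(z_1) = 1.486058
z_2 = 2.590000 - (1.486058)·(2.590000 - 2.880000)/(1.486058 - (2.218590)) = 2.001689; f(z_2) = -0.042360
z_3 = 2.001689 - (-0.042360)·(2.001689 - 2.590000)/(-0.042360 - (1.486058)) = 2.017994; f(z_3) = 0.000971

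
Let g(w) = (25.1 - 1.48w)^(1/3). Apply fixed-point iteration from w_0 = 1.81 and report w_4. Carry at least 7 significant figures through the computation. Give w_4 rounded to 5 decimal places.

2.75960

w_1 = g(1.810000) = 2.819809
w_2 = g(2.819809) = 2.755710
w_3 = g(2.755710) = 2.759868
w_4 = g(2.759868) = 2.759598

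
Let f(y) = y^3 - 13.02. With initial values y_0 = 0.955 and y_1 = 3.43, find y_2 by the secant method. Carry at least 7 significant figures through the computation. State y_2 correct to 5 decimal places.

1.71657

f(y_0) = -12.149016, f(y_1) = 27.333607
y_2 = 3.430000 - (27.333607)·(3.430000 - 0.955000)/(27.333607 - (-12.149016)) = 1.716571; f(y_2) = -7.961926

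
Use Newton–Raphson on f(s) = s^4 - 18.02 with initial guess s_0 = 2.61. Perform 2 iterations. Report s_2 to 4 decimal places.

Newton update: s ← s − f(s)/f'(s).
f'(s) = 4s^3
s_0 = 2.610000: f = 28.384706, f' = 71.118324 → s_1 = 2.610000 - (28.384706)/(71.118324) = 2.210881
s_1 = 2.210881: f = 5.872474, f' = 43.227073 → s_2 = 2.210881 - (5.872474)/(43.227073) = 2.075029

2.0750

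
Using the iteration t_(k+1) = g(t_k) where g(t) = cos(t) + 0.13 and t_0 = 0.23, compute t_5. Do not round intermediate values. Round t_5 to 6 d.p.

t_1 = g(0.230000) = 1.103666
t_2 = g(1.103666) = 0.580326
t_3 = g(0.580326) = 0.966284
t_4 = g(0.966284) = 0.698361
t_5 = g(0.698361) = 0.895897

0.895897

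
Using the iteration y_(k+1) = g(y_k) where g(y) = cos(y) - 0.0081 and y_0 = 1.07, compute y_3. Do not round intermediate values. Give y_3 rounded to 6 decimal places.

y_1 = g(1.070000) = 0.472024
y_2 = g(0.472024) = 0.882550
y_3 = g(0.882550) = 0.627084

0.627084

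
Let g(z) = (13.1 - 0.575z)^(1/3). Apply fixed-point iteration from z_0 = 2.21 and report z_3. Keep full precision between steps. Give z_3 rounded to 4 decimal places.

2.2761

z_1 = g(2.210000) = 2.278518
z_2 = g(2.278518) = 2.275985
z_3 = g(2.275985) = 2.276079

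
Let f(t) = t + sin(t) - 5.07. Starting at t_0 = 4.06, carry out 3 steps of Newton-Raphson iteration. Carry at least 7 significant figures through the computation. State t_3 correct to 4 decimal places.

-0.5646

f'(t) = 1 + cos(t)
t_0 = 4.060000: f = -1.804636, f' = 0.392913 → t_1 = 4.060000 - (-1.804636)/(0.392913) = 8.652959
t_1 = 8.652959: f = 4.280399, f' = 0.283356 → t_2 = 8.652959 - (4.280399)/(0.283356) = -6.453099
t_2 = -6.453099: f = -11.692197, f' = 1.985599 → t_3 = -6.453099 - (-11.692197)/(1.985599) = -0.564602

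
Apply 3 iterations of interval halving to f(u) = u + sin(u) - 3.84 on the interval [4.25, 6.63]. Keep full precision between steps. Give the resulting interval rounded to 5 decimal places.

[4.54750, 4.84500]

f(4.250000) = -0.484989, f(6.630000) = 3.129904 (opposite signs)
step 1: m = 5.440000, f(m) = 0.853235 > 0 → root in [4.250000, 5.440000]
step 2: m = 4.845000, f(m) = 0.013780 > 0 → root in [4.250000, 4.845000]
step 3: m = 4.547500, f(m) = -0.278937 < 0 → root in [4.547500, 4.845000]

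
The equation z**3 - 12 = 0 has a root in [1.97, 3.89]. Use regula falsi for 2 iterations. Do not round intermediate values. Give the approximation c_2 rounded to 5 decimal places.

f(1.970000) = -4.354627, f(3.890000) = 46.863869
step 1: c = 2.133240, f(c) = -2.292243 < 0 → new bracket [2.133240, 3.890000]
step 2: c = 2.215161, f(c) = -1.130347 < 0 → new bracket [2.215161, 3.890000]

2.21516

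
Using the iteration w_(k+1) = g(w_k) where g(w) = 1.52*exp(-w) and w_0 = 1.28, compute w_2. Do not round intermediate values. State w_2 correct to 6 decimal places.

0.996101

w_1 = g(1.280000) = 0.422617
w_2 = g(0.422617) = 0.996101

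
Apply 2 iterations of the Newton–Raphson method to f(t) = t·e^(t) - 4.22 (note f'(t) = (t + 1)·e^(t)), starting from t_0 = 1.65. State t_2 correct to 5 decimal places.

t_0 = 1.650000: f = 4.371517, f' = 13.798497 → t_1 = 1.650000 - (4.371517)/(13.798497) = 1.333189
t_1 = 1.333189: f = 0.836946, f' = 8.850066 → t_2 = 1.333189 - (0.836946)/(8.850066) = 1.238619

1.23862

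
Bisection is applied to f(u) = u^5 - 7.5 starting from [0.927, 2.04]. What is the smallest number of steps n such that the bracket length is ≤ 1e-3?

Initial width b − a = 2.04 − 0.927 = 1.113000.
After n steps the width is (b−a)/2^n; need (b−a)/2^n ≤ 1e-3.
So n ≥ log₂(1.113000/1e-3) = log₂(1113.0000) ≈ 10.1202.
Hence n = 11.

11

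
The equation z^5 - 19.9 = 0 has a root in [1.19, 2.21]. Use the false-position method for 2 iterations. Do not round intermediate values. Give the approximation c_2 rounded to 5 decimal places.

1.71300

f(1.190000) = -17.513646, f(2.210000) = 32.818297
step 1: c = 1.544922, f(c) = -11.098981 < 0 → new bracket [1.544922, 2.210000]
step 2: c = 1.713004, f(c) = -5.150016 < 0 → new bracket [1.713004, 2.210000]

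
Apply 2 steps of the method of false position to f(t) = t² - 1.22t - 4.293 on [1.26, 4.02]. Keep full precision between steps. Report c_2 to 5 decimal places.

False-position update: c = (a·f(b) − b·f(a))/(f(b) − f(a)); replace the endpoint whose sign matches f(c).
f(1.260000) = -4.242600, f(4.020000) = 6.963000
step 1: c = 2.304975, f(c) = -1.792158 < 0 → new bracket [2.304975, 4.020000]
step 2: c = 2.656037, f(c) = -0.478835 < 0 → new bracket [2.656037, 4.020000]

2.65604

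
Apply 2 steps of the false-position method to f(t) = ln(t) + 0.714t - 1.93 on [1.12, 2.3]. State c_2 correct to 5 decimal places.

1.84961

f(1.120000) = -1.016991, f(2.300000) = 0.545109
step 1: c = 1.888228, f(c) = 0.053834 > 0 → new bracket [1.120000, 1.888228]
step 2: c = 1.849607, f(c) = 0.005592 > 0 → new bracket [1.120000, 1.849607]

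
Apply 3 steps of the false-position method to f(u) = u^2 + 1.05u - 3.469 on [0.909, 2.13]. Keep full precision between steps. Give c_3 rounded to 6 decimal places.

1.407884

False-position update: c = (a·f(b) − b·f(a))/(f(b) − f(a)); replace the endpoint whose sign matches f(c).
f(0.909000) = -1.688269, f(2.130000) = 3.304400
step 1: c = 1.321881, f(c) = -0.333657 < 0 → new bracket [1.321881, 2.130000]
step 2: c = 1.395996, f(c) = -0.054401 < 0 → new bracket [1.395996, 2.130000]
step 3: c = 1.407884, f(c) = -0.008585 < 0 → new bracket [1.407884, 2.130000]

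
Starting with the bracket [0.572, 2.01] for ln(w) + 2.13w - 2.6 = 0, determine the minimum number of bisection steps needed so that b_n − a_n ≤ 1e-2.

8

Initial width b − a = 2.01 − 0.572 = 1.438000.
After n steps the width is (b−a)/2^n; need (b−a)/2^n ≤ 1e-2.
So n ≥ log₂(1.438000/1e-2) = log₂(143.8000) ≈ 7.1679.
Hence n = 8.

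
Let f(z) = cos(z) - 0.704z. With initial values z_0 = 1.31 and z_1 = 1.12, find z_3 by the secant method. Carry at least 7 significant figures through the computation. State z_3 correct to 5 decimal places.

0.89246

Secant update: z_(k+1) = z_k − f(z_k)·(z_k − z_(k-1))/(f(z_k) − f(z_(k-1))).
f(z_0) = -0.664390, f(z_1) = -0.352798
z_2 = 1.120000 - (-0.352798)·(1.120000 - 1.310000)/(-0.352798 - (-0.664390)) = 0.904874; f(z_2) = -0.019247
z_3 = 0.904874 - (-0.019247)·(0.904874 - 1.120000)/(-0.019247 - (-0.352798)) = 0.892461; f(z_3) = -0.000794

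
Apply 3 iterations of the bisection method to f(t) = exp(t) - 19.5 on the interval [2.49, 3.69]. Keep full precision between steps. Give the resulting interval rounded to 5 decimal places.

[2.94000, 3.09000]

f(2.490000) = -7.438724, f(3.690000) = 20.544847 (opposite signs)
step 1: m = 3.090000, f(m) = 2.477078 > 0 → root in [2.490000, 3.090000]
step 2: m = 2.790000, f(m) = -3.218980 < 0 → root in [2.790000, 3.090000]
step 3: m = 2.940000, f(m) = -0.584154 < 0 → root in [2.940000, 3.090000]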